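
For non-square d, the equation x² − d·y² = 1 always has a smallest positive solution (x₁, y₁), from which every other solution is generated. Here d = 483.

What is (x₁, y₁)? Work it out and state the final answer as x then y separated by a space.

22 1

[21; 1,42] for √483; ℓ=2 ⇒ convergent index 1
i=0: a=21 ⇒ p=21, q=1
i=1: a=1 ⇒ p=22, q=1
→ (22, 1).  Check: 22²=484, 483·1²=483, difference 1.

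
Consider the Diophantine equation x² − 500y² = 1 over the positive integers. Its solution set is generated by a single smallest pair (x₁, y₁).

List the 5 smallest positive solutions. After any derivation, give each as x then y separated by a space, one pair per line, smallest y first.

930249 41602
1730726404001 77400437796
3220013013190122249 144003359718540806
5990827771012465337616001 267917962749548332043592
11145923086309929722690704506249 498460833859465169310720288010

√500 = [22; 2,1,3,2,1,…,1,2,44, …], period ℓ=14 (even) → k=13
a_0=22:  p_0=22·1+0=22,  q_0=22·0+1=1
a_1=2:  p_1=2·22+1=45,  q_1=2·1+0=2
a_2=1:  p_2=1·45+22=67,  q_2=1·2+1=3
a_3=3:  p_3=3·67+45=246,  q_3=3·3+2=11
a_4=2:  p_4=2·246+67=559,  q_4=2·11+3=25
a_5=1:  p_5=1·559+246=805,  q_5=1·25+11=36
a_6=1:  p_6=1·805+559=1364,  q_6=1·36+25=61
a_7=10:  p_7=10·1364+805=14445,  q_7=10·61+36=646
a_8=1:  p_8=1·14445+1364=15809,  q_8=1·646+61=707
…
a_10=2:  p_10=2·30254+15809=76317,  q_10=2·1353+707=3413
a_11=3:  p_11=3·76317+30254=259205,  q_11=3·3413+1353=11592
a_12=1:  p_12=1·259205+76317=335522,  q_12=1·11592+3413=15005
a_13=2:  p_13=2·335522+259205=930249,  q_13=2·15005+11592=41602
→ (930249, 41602).  Check: 930249²=865363202001, 500·41602²=865363202000, difference 1.
n=2: (930249,41602)∘(930249,41602) = (930249·930249+500·41602·41602, 930249·41602+41602·930249) = (1730726404001,77400437796)
n=3: (1730726404001,77400437796)∘(930249,41602) = (930249·1730726404001+500·41602·77400437796, 930249·77400437796+41602·1730726404001) = (3220013013190122249,144003359718540806)
n=4: (3220013013190122249,144003359718540806)∘(930249,41602) = (930249·3220013013190122249+500·41602·144003359718540806, 930249·144003359718540806+41602·3220013013190122249) = (5990827771012465337616001,267917962749548332043592)
n=5: (5990827771012465337616001,267917962749548332043592)∘(930249,41602) = (930249·5990827771012465337616001+500·41602·267917962749548332043592, 930249·267917962749548332043592+41602·5990827771012465337616001) = (11145923086309929722690704506249,498460833859465169310720288010)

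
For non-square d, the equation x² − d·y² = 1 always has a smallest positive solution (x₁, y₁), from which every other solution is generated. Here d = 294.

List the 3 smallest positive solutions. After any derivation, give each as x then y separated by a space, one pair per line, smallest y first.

[17; 6,1,4,1,6,34] for √294; ℓ=6 ⇒ convergent index 5
i=0: a=17 ⇒ p=17, q=1
…
i=3: a=4 ⇒ p=583, q=34
i=4: a=1 ⇒ p=703, q=41
i=5: a=6 ⇒ p=4801, q=280
(x₁, y₁) = (4801, 280);  4801² − 294·280² = 1 ✓
(4801+280√294)^2 = 46099201 + 2688560√294
(4801+280√294)^3 = 442644523201 + 25815552840√294

4801 280
46099201 2688560
442644523201 25815552840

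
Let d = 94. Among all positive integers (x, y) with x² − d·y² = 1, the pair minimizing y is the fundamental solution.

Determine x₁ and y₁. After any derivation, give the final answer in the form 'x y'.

d=94: √d = [9; 1,2,3,1,1,…,2,1,18] (ℓ=16, even), read p_15/q_15
step 0: (9, 1)  from 9·(1,0) + (0,1)
…
step 7: (1464, 151)  from 1·(1241,128) + (223,23)
…
step 11: (99455, 10258)  from 1·(85038,8771) + (14417,1487)
…
step 14: (1490361, 153719)  from 2·(652934,67345) + (184493,19029)
step 15: (2143295, 221064)  from 1·(1490361,153719) + (652934,67345)
→ (2143295, 221064).  Check: 2143295²=4593713457025, 94·221064²=4593713457024, difference 1.

2143295 221064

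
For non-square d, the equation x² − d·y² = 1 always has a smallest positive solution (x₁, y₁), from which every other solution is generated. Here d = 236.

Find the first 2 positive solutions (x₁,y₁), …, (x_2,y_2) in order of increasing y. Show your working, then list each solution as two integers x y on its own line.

561799 36570
631236232801 41089978860

[15; 2,1,3,5,1,6,1,5,3,1,2,30] for √236; ℓ=12 ⇒ convergent index 11
k=0  a_k=15  p_k/q_k = 15/1
k=1  a_k=2  p_k/q_k = 31/2
…
k=4  a_k=5  p_k/q_k = 891/58
…
k=6  a_k=6  p_k/q_k = 7251/472
k=7  a_k=1  p_k/q_k = 8311/541
…
k=9  a_k=3  p_k/q_k = 154729/10072
k=10  a_k=1  p_k/q_k = 203535/13249
k=11  a_k=2  p_k/q_k = 561799/36570
fundamental: x₁=561799, y₁=36570  (since 315618116401 − 236·1337364900 = 1)
(561799+36570√236)^2 = 631236232801 + 41089978860√236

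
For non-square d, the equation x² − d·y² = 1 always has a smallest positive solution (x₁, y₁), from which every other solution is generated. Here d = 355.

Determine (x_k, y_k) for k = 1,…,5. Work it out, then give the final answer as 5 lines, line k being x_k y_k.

√355 = [18; 1,5,3,3,1,6,1,3,3,5,1,36, …], period ℓ=12 (even) → k=11
i=0: a=18 ⇒ p=18, q=1
…
i=2: a=5 ⇒ p=113, q=6
…
i=4: a=3 ⇒ p=1187, q=63
i=5: a=1 ⇒ p=1545, q=82
i=6: a=6 ⇒ p=10457, q=555
i=7: a=1 ⇒ p=12002, q=637
i=8: a=3 ⇒ p=46463, q=2466
i=9: a=3 ⇒ p=151391, q=8035
i=10: a=5 ⇒ p=803418, q=42641
i=11: a=1 ⇒ p=954809, q=50676
fundamental: x₁=954809, y₁=50676  (since 911660226481 − 355·2568056976 = 1)
(954809+50676√355)^2 = 1823320452961 + 96771801768√355
(954809+50676√355)^3 = 3481845556741524089 + 184797174548553948√355
(954809+50676√355)^4 = 6648994948371812427335041 + 352892010866963721270096√355
(954809+50676√355)^5 = 12697040435316401858305944800249 + 673888936007564730309809629380√355

954809 50676
1823320452961 96771801768
3481845556741524089 184797174548553948
6648994948371812427335041 352892010866963721270096
12697040435316401858305944800249 673888936007564730309809629380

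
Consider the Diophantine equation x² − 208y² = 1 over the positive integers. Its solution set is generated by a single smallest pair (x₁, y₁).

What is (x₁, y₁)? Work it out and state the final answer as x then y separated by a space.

649 45

[14; 2,2,1,2,2,28] for √208; ℓ=6 ⇒ convergent index 5
i=0: a=14 ⇒ p=14, q=1
…
i=2: a=2 ⇒ p=72, q=5
…
i=4: a=2 ⇒ p=274, q=19
i=5: a=2 ⇒ p=649, q=45
→ (649, 45).  Check: 649²=421201, 208·45²=421200, difference 1.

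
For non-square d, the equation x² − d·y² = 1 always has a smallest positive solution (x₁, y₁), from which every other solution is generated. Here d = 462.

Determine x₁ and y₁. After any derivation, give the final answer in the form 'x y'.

√462 → a₀=21, period (2,42); ℓ=2 even so k=1
a_0=21:  p_0=21·1+0=21,  q_0=21·0+1=1
a_1=2:  p_1=2·21+1=43,  q_1=2·1+0=2
→ (43, 2).  Check: 43²=1849, 462·2²=1848, difference 1.

43 2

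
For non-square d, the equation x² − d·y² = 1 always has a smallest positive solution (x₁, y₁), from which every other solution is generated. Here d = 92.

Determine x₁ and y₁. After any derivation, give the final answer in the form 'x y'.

d=92: √d = [9; 1,1,2,4,2,1,1,18] (ℓ=8, even), read p_7/q_7
a_0=9:  p_0=9·1+0=9,  q_0=9·0+1=1
a_1=1:  p_1=1·9+1=10,  q_1=1·1+0=1
…
a_5=2:  p_5=2·211+48=470,  q_5=2·22+5=49
a_6=1:  p_6=1·470+211=681,  q_6=1·49+22=71
a_7=1:  p_7=1·681+470=1151,  q_7=1·71+49=120
fundamental: x₁=1151, y₁=120  (since 1324801 − 92·14400 = 1)

1151 120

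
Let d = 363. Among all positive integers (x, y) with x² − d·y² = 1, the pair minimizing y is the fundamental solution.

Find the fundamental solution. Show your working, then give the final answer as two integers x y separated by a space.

d=363: √d = [19; 19,38] (ℓ=2, even), read p_1/q_1
step 0: (19, 1)  from 19·(1,0) + (0,1)
step 1: (362, 19)  from 19·(19,1) + (1,0)
→ (362, 19).  Check: 362²=131044, 363·19²=131043, difference 1.

362 19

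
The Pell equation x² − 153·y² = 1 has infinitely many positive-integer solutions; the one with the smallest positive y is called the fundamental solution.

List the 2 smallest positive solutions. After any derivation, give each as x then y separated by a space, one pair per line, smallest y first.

√153 = [12; 2,1,2,2,2,1,2,24, …], period ℓ=8 (even) → k=7
a_0=12:  p_0=12·1+0=12,  q_0=12·0+1=1
a_1=2:  p_1=2·12+1=25,  q_1=2·1+0=2
a_2=1:  p_2=1·25+12=37,  q_2=1·2+1=3
a_3=2:  p_3=2·37+25=99,  q_3=2·3+2=8
…
a_6=1:  p_6=1·569+235=804,  q_6=1·46+19=65
a_7=2:  p_7=2·804+569=2177,  q_7=2·65+46=176
(x₁, y₁) = (2177, 176);  2177² − 153·176² = 1 ✓
(2177+176√153)^2 = 9478657 + 766304√153

2177 176
9478657 766304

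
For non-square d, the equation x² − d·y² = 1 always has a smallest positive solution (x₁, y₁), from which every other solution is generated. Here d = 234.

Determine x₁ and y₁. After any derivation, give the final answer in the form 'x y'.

√234 = [15; 3,2,1,2,1,2,3,30, …], period ℓ=8 (even) → k=7
a_0=15:  p_0=15·1+0=15,  q_0=15·0+1=1
a_1=3:  p_1=3·15+1=46,  q_1=3·1+0=3
…
a_3=1:  p_3=1·107+46=153,  q_3=1·7+3=10
a_4=2:  p_4=2·153+107=413,  q_4=2·10+7=27
…
a_6=2:  p_6=2·566+413=1545,  q_6=2·37+27=101
a_7=3:  p_7=3·1545+566=5201,  q_7=3·101+37=340
→ (5201, 340).  Check: 5201²=27050401, 234·340²=27050400, difference 1.

5201 340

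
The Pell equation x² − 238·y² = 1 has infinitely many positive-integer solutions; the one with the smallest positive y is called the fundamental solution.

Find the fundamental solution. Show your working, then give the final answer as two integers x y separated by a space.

11663 756

[15; 2,2,1,14,1,2,2,30] for √238; ℓ=8 ⇒ convergent index 7
k=0  a_k=15  p_k/q_k = 15/1
…
k=2  a_k=2  p_k/q_k = 77/5
k=3  a_k=1  p_k/q_k = 108/7
…
k=6  a_k=2  p_k/q_k = 4983/323
k=7  a_k=2  p_k/q_k = 11663/756
(x₁, y₁) = (11663, 756);  11663² − 238·756² = 1 ✓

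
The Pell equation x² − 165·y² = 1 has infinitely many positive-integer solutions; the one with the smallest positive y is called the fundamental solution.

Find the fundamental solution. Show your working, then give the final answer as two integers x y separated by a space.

1079 84

√165 = [12; 1,5,2,5,1,24, …], period ℓ=6 (even) → k=5
i=0: a=12 ⇒ p=12, q=1
…
i=2: a=5 ⇒ p=77, q=6
…
i=4: a=5 ⇒ p=912, q=71
i=5: a=1 ⇒ p=1079, q=84
→ (1079, 84).  Check: 1079²=1164241, 165·84²=1164240, difference 1.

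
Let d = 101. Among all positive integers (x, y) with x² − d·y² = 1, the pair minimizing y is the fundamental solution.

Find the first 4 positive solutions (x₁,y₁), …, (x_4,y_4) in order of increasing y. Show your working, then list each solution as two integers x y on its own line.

[10; 20] for √101; ℓ=1 ⇒ convergent index 1
step 0: (10, 1)  from 10·(1,0) + (0,1)
step 1: (201, 20)  from 20·(10,1) + (1,0)
→ (201, 20).  Check: 201²=40401, 101·20²=40400, difference 1.
k=2:  x_2 = 201·201+101·20·20 = 80801,  y_2 = 201·20+20·201 = 8040
k=3:  x_3 = 201·80801+101·20·8040 = 32481801,  y_3 = 201·8040+20·80801 = 3232060
k=4:  x_4 = 201·32481801+101·20·3232060 = 13057603201,  y_4 = 201·3232060+20·32481801 = 1299280080

201 20
80801 8040
32481801 3232060
13057603201 1299280080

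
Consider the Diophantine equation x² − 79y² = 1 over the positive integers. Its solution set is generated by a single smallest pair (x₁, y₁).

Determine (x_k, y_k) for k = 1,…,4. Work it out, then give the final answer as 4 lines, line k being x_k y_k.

80 9
12799 1440
2047760 230391
327628801 36861120

d=79: √d = [8; 1,7,1,16] (ℓ=4, even), read p_3/q_3
k=0  a_k=8  p_k/q_k = 8/1
…
k=2  a_k=7  p_k/q_k = 71/8
k=3  a_k=1  p_k/q_k = 80/9
fundamental: x₁=80, y₁=9  (since 6400 − 79·81 = 1)
n=2: (80,9)∘(80,9) = (80·80+79·9·9, 80·9+9·80) = (12799,1440)
n=3: (12799,1440)∘(80,9) = (80·12799+79·9·1440, 80·1440+9·12799) = (2047760,230391)
n=4: (2047760,230391)∘(80,9) = (80·2047760+79·9·230391, 80·230391+9·2047760) = (327628801,36861120)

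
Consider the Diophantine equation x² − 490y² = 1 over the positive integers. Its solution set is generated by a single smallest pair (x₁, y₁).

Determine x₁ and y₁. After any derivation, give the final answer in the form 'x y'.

1039681 46968

d=490: √d = [22; 7,2,1,4,4,4,1,2,7,44] (ℓ=10, even), read p_9/q_9
i=0: a=22 ⇒ p=22, q=1
i=1: a=7 ⇒ p=155, q=7
i=2: a=2 ⇒ p=332, q=15
i=3: a=1 ⇒ p=487, q=22
…
i=7: a=1 ⇒ p=50315, q=2273
i=8: a=2 ⇒ p=141338, q=6385
i=9: a=7 ⇒ p=1039681, q=46968
(x₁, y₁) = (1039681, 46968);  1039681² − 490·46968² = 1 ✓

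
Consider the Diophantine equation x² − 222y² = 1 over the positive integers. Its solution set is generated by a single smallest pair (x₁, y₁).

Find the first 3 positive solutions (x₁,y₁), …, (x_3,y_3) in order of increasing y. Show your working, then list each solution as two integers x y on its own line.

√222 = [14; 1,8,1,28, …], period ℓ=4 (even) → k=3
step 0: (14, 1)  from 14·(1,0) + (0,1)
step 1: (15, 1)  from 1·(14,1) + (1,0)
step 2: (134, 9)  from 8·(15,1) + (14,1)
step 3: (149, 10)  from 1·(134,9) + (15,1)
→ (149, 10).  Check: 149²=22201, 222·10²=22200, difference 1.
n=2: (149,10)∘(149,10) = (149·149+222·10·10, 149·10+10·149) = (44401,2980)
n=3: (44401,2980)∘(149,10) = (149·44401+222·10·2980, 149·2980+10·44401) = (13231349,888030)

149 10
44401 2980
13231349 888030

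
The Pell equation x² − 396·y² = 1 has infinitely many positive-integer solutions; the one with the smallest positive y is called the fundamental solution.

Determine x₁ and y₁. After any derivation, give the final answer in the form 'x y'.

√396 = [19; 1,8,1,38, …], period ℓ=4 (even) → k=3
step 0: (19, 1)  from 19·(1,0) + (0,1)
…
step 2: (179, 9)  from 8·(20,1) + (19,1)
step 3: (199, 10)  from 1·(179,9) + (20,1)
fundamental: x₁=199, y₁=10  (since 39601 − 396·100 = 1)

199 10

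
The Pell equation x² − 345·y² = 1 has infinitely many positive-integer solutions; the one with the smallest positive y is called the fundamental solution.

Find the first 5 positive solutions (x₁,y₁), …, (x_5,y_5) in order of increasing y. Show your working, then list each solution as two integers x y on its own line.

d=345: √d = [18; 1,1,2,1,6,1,2,1,1,36] (ℓ=10, even), read p_9/q_9
k=0  a_k=18  p_k/q_k = 18/1
…
k=2  a_k=1  p_k/q_k = 37/2
k=3  a_k=2  p_k/q_k = 93/5
k=4  a_k=1  p_k/q_k = 130/7
…
k=8  a_k=1  p_k/q_k = 3882/209
k=9  a_k=1  p_k/q_k = 6761/364
(x₁, y₁) = (6761, 364);  6761² − 345·364² = 1 ✓
n=2: (6761,364)∘(6761,364) = (6761·6761+345·364·364, 6761·364+364·6761) = (91422241,4922008)
n=3: (91422241,4922008)∘(6761,364) = (6761·91422241+345·364·4922008, 6761·4922008+364·91422241) = (1236211536041,66555391812)
n=4: (1236211536041,66555391812)∘(6761,364) = (6761·1236211536041+345·364·66555391812, 6761·66555391812+364·1236211536041) = (16716052298924161,899962003159856)
n=5: (16716052298924161,899962003159856)∘(6761,364) = (6761·16716052298924161+345·364·899962003159856, 6761·899962003159856+364·16716052298924161) = (226034457949840969001,12169286140172181020)

6761 364
91422241 4922008
1236211536041 66555391812
16716052298924161 899962003159856
226034457949840969001 12169286140172181020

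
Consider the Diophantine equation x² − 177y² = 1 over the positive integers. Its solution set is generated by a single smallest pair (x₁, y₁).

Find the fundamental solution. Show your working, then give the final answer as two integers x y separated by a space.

62423 4692

d=177: √d = [13; 3,3,2,8,2,3,3,26] (ℓ=8, even), read p_7/q_7
k=0  a_k=13  p_k/q_k = 13/1
…
k=2  a_k=3  p_k/q_k = 133/10
…
k=4  a_k=8  p_k/q_k = 2581/194
k=5  a_k=2  p_k/q_k = 5468/411
k=6  a_k=3  p_k/q_k = 18985/1427
k=7  a_k=3  p_k/q_k = 62423/4692
→ (62423, 4692).  Check: 62423²=3896630929, 177·4692²=3896630928, difference 1.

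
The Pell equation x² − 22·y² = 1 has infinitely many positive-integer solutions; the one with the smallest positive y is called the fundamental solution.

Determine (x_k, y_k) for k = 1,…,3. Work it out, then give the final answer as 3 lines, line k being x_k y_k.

197 42
77617 16548
30580901 6519870

√22 = [4; 1,2,4,2,1,8, …], period ℓ=6 (even) → k=5
i=0: a=4 ⇒ p=4, q=1
i=1: a=1 ⇒ p=5, q=1
i=2: a=2 ⇒ p=14, q=3
…
i=4: a=2 ⇒ p=136, q=29
i=5: a=1 ⇒ p=197, q=42
fundamental: x₁=197, y₁=42  (since 38809 − 22·1764 = 1)
(x_2, y_2) = (197·197 + 22·42·42, 197·42 + 42·197) = (77617, 16548)
(x_3, y_3) = (197·77617 + 22·42·16548, 197·16548 + 42·77617) = (30580901, 6519870)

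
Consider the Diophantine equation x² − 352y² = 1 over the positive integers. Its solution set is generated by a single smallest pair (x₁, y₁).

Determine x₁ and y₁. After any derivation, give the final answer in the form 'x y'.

√352 = [18; 1,3,5,9,5,3,1,36, …], period ℓ=8 (even) → k=7
i=0: a=18 ⇒ p=18, q=1
…
i=2: a=3 ⇒ p=75, q=4
i=3: a=5 ⇒ p=394, q=21
…
i=5: a=5 ⇒ p=18499, q=986
i=6: a=3 ⇒ p=59118, q=3151
i=7: a=1 ⇒ p=77617, q=4137
→ (77617, 4137).  Check: 77617²=6024398689, 352·4137²=6024398688, difference 1.

77617 4137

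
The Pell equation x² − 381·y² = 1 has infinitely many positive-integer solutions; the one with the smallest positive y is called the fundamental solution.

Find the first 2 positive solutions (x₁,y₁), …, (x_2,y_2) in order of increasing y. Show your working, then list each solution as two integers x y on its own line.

1015 52
2060449 105560

d=381: √d = [19; 1,1,12,1,1,38] (ℓ=6, even), read p_5/q_5
step 0: (19, 1)  from 19·(1,0) + (0,1)
step 1: (20, 1)  from 1·(19,1) + (1,0)
step 2: (39, 2)  from 1·(20,1) + (19,1)
…
step 4: (527, 27)  from 1·(488,25) + (39,2)
step 5: (1015, 52)  from 1·(527,27) + (488,25)
→ (1015, 52).  Check: 1015²=1030225, 381·52²=1030224, difference 1.
k=2:  x_2 = 1015·1015+381·52·52 = 2060449,  y_2 = 1015·52+52·1015 = 105560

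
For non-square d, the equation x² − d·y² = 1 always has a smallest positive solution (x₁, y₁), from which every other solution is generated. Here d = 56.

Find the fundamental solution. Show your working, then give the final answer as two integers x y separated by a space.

15 2

√56 = [7; 2,14, …], period ℓ=2 (even) → k=1
step 0: (7, 1)  from 7·(1,0) + (0,1)
step 1: (15, 2)  from 2·(7,1) + (1,0)
→ (15, 2).  Check: 15²=225, 56·2²=224, difference 1.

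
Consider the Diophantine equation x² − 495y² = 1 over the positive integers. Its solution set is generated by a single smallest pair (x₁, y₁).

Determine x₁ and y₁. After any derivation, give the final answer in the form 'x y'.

89 4

√495 = [22; 4,44, …], period ℓ=2 (even) → k=1
i=0: a=22 ⇒ p=22, q=1
i=1: a=4 ⇒ p=89, q=4
→ (89, 4).  Check: 89²=7921, 495·4²=7920, difference 1.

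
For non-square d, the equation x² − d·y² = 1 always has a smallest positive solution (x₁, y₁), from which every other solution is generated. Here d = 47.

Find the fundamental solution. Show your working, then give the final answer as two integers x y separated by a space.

48 7

d=47: √d = [6; 1,5,1,12] (ℓ=4, even), read p_3/q_3
k=0  a_k=6  p_k/q_k = 6/1
…
k=2  a_k=5  p_k/q_k = 41/6
k=3  a_k=1  p_k/q_k = 48/7
(x₁, y₁) = (48, 7);  48² − 47·7² = 1 ✓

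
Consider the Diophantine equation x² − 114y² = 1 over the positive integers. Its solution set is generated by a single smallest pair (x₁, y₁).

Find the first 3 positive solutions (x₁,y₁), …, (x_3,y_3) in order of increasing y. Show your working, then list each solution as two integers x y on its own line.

1025 96
2101249 196800
4307559425 403439904

[10; 1,2,10,2,1,20] for √114; ℓ=6 ⇒ convergent index 5
i=0: a=10 ⇒ p=10, q=1
i=1: a=1 ⇒ p=11, q=1
i=2: a=2 ⇒ p=32, q=3
i=3: a=10 ⇒ p=331, q=31
i=4: a=2 ⇒ p=694, q=65
i=5: a=1 ⇒ p=1025, q=96
→ (1025, 96).  Check: 1025²=1050625, 114·96²=1050624, difference 1.
k=2:  x_2 = 1025·1025+114·96·96 = 2101249,  y_2 = 1025·96+96·1025 = 196800
k=3:  x_3 = 1025·2101249+114·96·196800 = 4307559425,  y_3 = 1025·196800+96·2101249 = 403439904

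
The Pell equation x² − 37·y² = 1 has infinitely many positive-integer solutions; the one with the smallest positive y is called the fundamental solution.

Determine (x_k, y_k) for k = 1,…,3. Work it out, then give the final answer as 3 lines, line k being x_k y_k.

[6; 12] for √37; ℓ=1 ⇒ convergent index 1
step 0: (6, 1)  from 6·(1,0) + (0,1)
step 1: (73, 12)  from 12·(6,1) + (1,0)
(x₁, y₁) = (73, 12);  73² − 37·12² = 1 ✓
k=2:  x_2 = 73·73+37·12·12 = 10657,  y_2 = 73·12+12·73 = 1752
k=3:  x_3 = 73·10657+37·12·1752 = 1555849,  y_3 = 73·1752+12·10657 = 255780

73 12
10657 1752
1555849 255780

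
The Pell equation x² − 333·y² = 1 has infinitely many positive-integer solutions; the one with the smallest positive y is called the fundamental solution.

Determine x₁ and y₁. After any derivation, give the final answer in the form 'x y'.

√333 → a₀=18, period (4,36); ℓ=2 even so k=1
i=0: a=18 ⇒ p=18, q=1
i=1: a=4 ⇒ p=73, q=4
fundamental: x₁=73, y₁=4  (since 5329 − 333·16 = 1)

73 4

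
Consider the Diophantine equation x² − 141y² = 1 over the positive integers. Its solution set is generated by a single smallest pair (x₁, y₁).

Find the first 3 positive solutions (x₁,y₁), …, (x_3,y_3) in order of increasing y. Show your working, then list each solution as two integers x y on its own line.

[11; 1,6,1,22] for √141; ℓ=4 ⇒ convergent index 3
step 0: (11, 1)  from 11·(1,0) + (0,1)
…
step 2: (83, 7)  from 6·(12,1) + (11,1)
step 3: (95, 8)  from 1·(83,7) + (12,1)
fundamental: x₁=95, y₁=8  (since 9025 − 141·64 = 1)
n=2: (95,8)∘(95,8) = (95·95+141·8·8, 95·8+8·95) = (18049,1520)
n=3: (18049,1520)∘(95,8) = (95·18049+141·8·1520, 95·1520+8·18049) = (3429215,288792)

95 8
18049 1520
3429215 288792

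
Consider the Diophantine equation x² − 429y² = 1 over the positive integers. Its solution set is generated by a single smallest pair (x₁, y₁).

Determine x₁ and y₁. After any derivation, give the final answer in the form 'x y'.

1524095 73584

[20; 1,2,2,9,1,12,1,9,2,2,1,40] for √429; ℓ=12 ⇒ convergent index 11
step 0: (20, 1)  from 20·(1,0) + (0,1)
step 1: (21, 1)  from 1·(20,1) + (1,0)
step 2: (62, 3)  from 2·(21,1) + (20,1)
…
step 4: (1367, 66)  from 9·(145,7) + (62,3)
step 5: (1512, 73)  from 1·(1367,66) + (145,7)
…
step 10: (1085636, 52415)  from 2·(438459,21169) + (208718,10077)
step 11: (1524095, 73584)  from 1·(1085636,52415) + (438459,21169)
→ (1524095, 73584).  Check: 1524095²=2322865569025, 429·73584²=2322865569024, difference 1.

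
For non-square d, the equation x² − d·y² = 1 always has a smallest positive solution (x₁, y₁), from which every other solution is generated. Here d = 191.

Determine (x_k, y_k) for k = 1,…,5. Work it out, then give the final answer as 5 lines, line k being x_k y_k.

√191 = [13; 1,4,1,1,3,…,4,1,26, …], period ℓ=16 (even) → k=15
step 0: (13, 1)  from 13·(1,0) + (0,1)
step 1: (14, 1)  from 1·(13,1) + (1,0)
…
step 5: (539, 39)  from 3·(152,11) + (83,6)
…
step 8: (40217, 2910)  from 13·(2999,217) + (1230,89)
step 9: (83433, 6037)  from 2·(40217,2910) + (2999,217)
…
step 12: (911765, 65973)  from 1·(704682,50989) + (207083,14984)
step 13: (1616447, 116962)  from 1·(911765,65973) + (704682,50989)
step 14: (7377553, 533821)  from 4·(1616447,116962) + (911765,65973)
step 15: (8994000, 650783)  from 1·(7377553,533821) + (1616447,116962)
→ (8994000, 650783).  Check: 8994000²=80892036000000, 191·650783²=80892035999999, difference 1.
(8994000+650783√191)^2 = 161784071999999 + 11706284604000√191
(8994000+650783√191)^3 = 2910171887135973018000 + 210572647456751349217√191
(8994000+650783√191)^4 = 52348171905801720863712000001 + 3787780782452031563430792000√191
(8994000+650783√191)^5 = 941638916241558444724564320044970000 + 68134600714746933190345629744650783√191

8994000 650783
161784071999999 11706284604000
2910171887135973018000 210572647456751349217
52348171905801720863712000001 3787780782452031563430792000
941638916241558444724564320044970000 68134600714746933190345629744650783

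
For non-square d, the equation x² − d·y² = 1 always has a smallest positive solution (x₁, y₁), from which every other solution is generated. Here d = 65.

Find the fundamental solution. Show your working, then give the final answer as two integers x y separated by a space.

129 16

√65 → a₀=8, period (16); ℓ=1 odd so k=1
a_0=8:  p_0=8·1+0=8,  q_0=8·0+1=1
a_1=16:  p_1=16·8+1=129,  q_1=16·1+0=16
→ (129, 16).  Check: 129²=16641, 65·16²=16640, difference 1.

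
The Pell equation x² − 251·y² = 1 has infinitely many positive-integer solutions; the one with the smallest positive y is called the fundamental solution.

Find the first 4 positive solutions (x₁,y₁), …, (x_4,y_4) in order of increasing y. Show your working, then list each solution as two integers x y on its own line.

3674890 231957
27009633024199 1704832919460
198514860608593651330 12530146894788486843
1459040552203802437039183201 92093823044376819996025080

d=251: √d = [15; 1,5,2,1,2,…,5,1,30] (ℓ=14, even), read p_13/q_13
k=0  a_k=15  p_k/q_k = 15/1
…
k=2  a_k=5  p_k/q_k = 95/6
k=3  a_k=2  p_k/q_k = 206/13
…
k=5  a_k=2  p_k/q_k = 808/51
…
k=7  a_k=15  p_k/q_k = 29563/1866
…
k=12  a_k=5  p_k/q_k = 3097857/195535
k=13  a_k=1  p_k/q_k = 3674890/231957
→ (3674890, 231957).  Check: 3674890²=13504816512100, 251·231957²=13504816512099, difference 1.
(3674890+231957√251)^2 = 27009633024199 + 1704832919460√251
(3674890+231957√251)^3 = 198514860608593651330 + 12530146894788486843√251
(3674890+231957√251)^4 = 1459040552203802437039183201 + 92093823044376819996025080√251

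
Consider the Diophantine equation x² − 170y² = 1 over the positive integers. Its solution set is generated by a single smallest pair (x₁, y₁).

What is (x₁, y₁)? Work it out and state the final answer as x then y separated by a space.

[13; 26] for √170; ℓ=1 ⇒ convergent index 1
step 0: (13, 1)  from 13·(1,0) + (0,1)
step 1: (339, 26)  from 26·(13,1) + (1,0)
(x₁, y₁) = (339, 26);  339² − 170·26² = 1 ✓

339 26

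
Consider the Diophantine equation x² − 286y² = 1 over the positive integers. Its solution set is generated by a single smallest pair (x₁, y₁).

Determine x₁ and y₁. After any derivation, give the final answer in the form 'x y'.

561835 33222

[16; 1,10,3,3,2,3,3,10,1,32] for √286; ℓ=10 ⇒ convergent index 9
step 0: (16, 1)  from 16·(1,0) + (0,1)
…
step 2: (186, 11)  from 10·(17,1) + (16,1)
step 3: (575, 34)  from 3·(186,11) + (17,1)
…
step 5: (4397, 260)  from 2·(1911,113) + (575,34)
step 6: (15102, 893)  from 3·(4397,260) + (1911,113)
…
step 8: (512132, 30283)  from 10·(49703,2939) + (15102,893)
step 9: (561835, 33222)  from 1·(512132,30283) + (49703,2939)
fundamental: x₁=561835, y₁=33222  (since 315658567225 − 286·1103701284 = 1)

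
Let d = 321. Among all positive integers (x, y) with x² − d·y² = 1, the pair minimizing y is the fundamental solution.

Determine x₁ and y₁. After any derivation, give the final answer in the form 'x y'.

215 12

[17; 1,10,1,34] for √321; ℓ=4 ⇒ convergent index 3
step 0: (17, 1)  from 17·(1,0) + (0,1)
…
step 2: (197, 11)  from 10·(18,1) + (17,1)
step 3: (215, 12)  from 1·(197,11) + (18,1)
fundamental: x₁=215, y₁=12  (since 46225 − 321·144 = 1)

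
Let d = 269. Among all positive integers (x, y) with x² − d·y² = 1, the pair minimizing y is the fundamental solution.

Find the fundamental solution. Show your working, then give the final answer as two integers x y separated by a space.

13449 820

√269 → a₀=16, period (2,2,32); ℓ=3 odd so k=5
i=0: a=16 ⇒ p=16, q=1
i=1: a=2 ⇒ p=33, q=2
…
i=4: a=2 ⇒ p=5396, q=329
i=5: a=2 ⇒ p=13449, q=820
(x₁, y₁) = (13449, 820);  13449² − 269·820² = 1 ✓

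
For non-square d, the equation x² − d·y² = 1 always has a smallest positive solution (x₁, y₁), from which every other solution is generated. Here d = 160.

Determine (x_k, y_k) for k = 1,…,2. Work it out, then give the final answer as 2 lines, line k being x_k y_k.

√160 → a₀=12, period (1,1,1,5,1,1,1,24); ℓ=8 even so k=7
step 0: (12, 1)  from 12·(1,0) + (0,1)
step 1: (13, 1)  from 1·(12,1) + (1,0)
step 2: (25, 2)  from 1·(13,1) + (12,1)
step 3: (38, 3)  from 1·(25,2) + (13,1)
step 4: (215, 17)  from 5·(38,3) + (25,2)
step 5: (253, 20)  from 1·(215,17) + (38,3)
step 6: (468, 37)  from 1·(253,20) + (215,17)
step 7: (721, 57)  from 1·(468,37) + (253,20)
(x₁, y₁) = (721, 57);  721² − 160·57² = 1 ✓
k=2:  x_2 = 721·721+160·57·57 = 1039681,  y_2 = 721·57+57·721 = 82194

721 57
1039681 82194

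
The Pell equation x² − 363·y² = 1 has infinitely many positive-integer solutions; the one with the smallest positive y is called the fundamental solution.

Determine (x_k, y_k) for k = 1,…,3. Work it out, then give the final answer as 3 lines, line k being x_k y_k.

√363 → a₀=19, period (19,38); ℓ=2 even so k=1
k=0  a_k=19  p_k/q_k = 19/1
k=1  a_k=19  p_k/q_k = 362/19
fundamental: x₁=362, y₁=19  (since 131044 − 363·361 = 1)
(x_2, y_2) = (362·362 + 363·19·19, 362·19 + 19·362) = (262087, 13756)
(x_3, y_3) = (362·262087 + 363·19·13756, 362·13756 + 19·262087) = (189750626, 9959325)

362 19
262087 13756
189750626 9959325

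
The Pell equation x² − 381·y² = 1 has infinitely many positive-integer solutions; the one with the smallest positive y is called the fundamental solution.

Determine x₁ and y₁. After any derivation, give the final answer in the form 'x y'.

1015 52

√381 → a₀=19, period (1,1,12,1,1,38); ℓ=6 even so k=5
step 0: (19, 1)  from 19·(1,0) + (0,1)
…
step 4: (527, 27)  from 1·(488,25) + (39,2)
step 5: (1015, 52)  from 1·(527,27) + (488,25)
→ (1015, 52).  Check: 1015²=1030225, 381·52²=1030224, difference 1.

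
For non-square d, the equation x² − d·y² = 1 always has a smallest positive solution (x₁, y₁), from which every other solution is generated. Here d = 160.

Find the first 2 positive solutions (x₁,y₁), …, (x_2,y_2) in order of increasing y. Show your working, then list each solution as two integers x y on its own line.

√160 = [12; 1,1,1,5,1,1,1,24, …], period ℓ=8 (even) → k=7
a_0=12:  p_0=12·1+0=12,  q_0=12·0+1=1
a_1=1:  p_1=1·12+1=13,  q_1=1·1+0=1
…
a_3=1:  p_3=1·25+13=38,  q_3=1·2+1=3
…
a_6=1:  p_6=1·253+215=468,  q_6=1·20+17=37
a_7=1:  p_7=1·468+253=721,  q_7=1·37+20=57
(x₁, y₁) = (721, 57);  721² − 160·57² = 1 ✓
k=2:  x_2 = 721·721+160·57·57 = 1039681,  y_2 = 721·57+57·721 = 82194

721 57
1039681 82194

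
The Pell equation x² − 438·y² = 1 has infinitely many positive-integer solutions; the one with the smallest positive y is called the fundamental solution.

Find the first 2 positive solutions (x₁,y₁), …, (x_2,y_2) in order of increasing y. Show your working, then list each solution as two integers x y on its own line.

293 14
171697 8204

√438 → a₀=20, period (1,12,1,40); ℓ=4 even so k=3
k=0  a_k=20  p_k/q_k = 20/1
k=1  a_k=1  p_k/q_k = 21/1
k=2  a_k=12  p_k/q_k = 272/13
k=3  a_k=1  p_k/q_k = 293/14
(x₁, y₁) = (293, 14);  293² − 438·14² = 1 ✓
n=2: (293,14)∘(293,14) = (293·293+438·14·14, 293·14+14·293) = (171697,8204)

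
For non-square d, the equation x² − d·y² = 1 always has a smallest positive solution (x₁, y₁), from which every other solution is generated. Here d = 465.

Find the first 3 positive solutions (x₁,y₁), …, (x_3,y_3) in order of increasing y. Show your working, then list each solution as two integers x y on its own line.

15871 736
503777281 23362112
15990898437631 741560158368

d=465: √d = [21; 1,1,3,2,2,2,3,1,1,42] (ℓ=10, even), read p_9/q_9
i=0: a=21 ⇒ p=21, q=1
…
i=6: a=2 ⇒ p=2027, q=94
…
i=8: a=1 ⇒ p=8949, q=415
i=9: a=1 ⇒ p=15871, q=736
fundamental: x₁=15871, y₁=736  (since 251888641 − 465·541696 = 1)
(15871+736√465)^2 = 503777281 + 23362112√465
(15871+736√465)^3 = 15990898437631 + 741560158368√465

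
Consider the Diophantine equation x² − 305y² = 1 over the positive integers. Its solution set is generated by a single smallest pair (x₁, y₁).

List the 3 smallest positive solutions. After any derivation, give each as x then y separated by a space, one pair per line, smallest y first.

489 28
478241 27384
467719209 26781524

d=305: √d = [17; 2,6,2,34] (ℓ=4, even), read p_3/q_3
k=0  a_k=17  p_k/q_k = 17/1
…
k=2  a_k=6  p_k/q_k = 227/13
k=3  a_k=2  p_k/q_k = 489/28
(x₁, y₁) = (489, 28);  489² − 305·28² = 1 ✓
n=2: (489,28)∘(489,28) = (489·489+305·28·28, 489·28+28·489) = (478241,27384)
n=3: (478241,27384)∘(489,28) = (489·478241+305·28·27384, 489·27384+28·478241) = (467719209,26781524)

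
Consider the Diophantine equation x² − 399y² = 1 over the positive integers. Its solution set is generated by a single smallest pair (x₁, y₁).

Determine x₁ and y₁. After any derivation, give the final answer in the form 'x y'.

20 1

[19; 1,38] for √399; ℓ=2 ⇒ convergent index 1
step 0: (19, 1)  from 19·(1,0) + (0,1)
step 1: (20, 1)  from 1·(19,1) + (1,0)
→ (20, 1).  Check: 20²=400, 399·1²=399, difference 1.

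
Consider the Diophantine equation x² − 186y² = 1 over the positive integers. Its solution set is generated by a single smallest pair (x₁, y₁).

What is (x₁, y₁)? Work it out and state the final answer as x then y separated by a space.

7501 550

√186 → a₀=13, period (1,1,1,3,4,3,1,1,1,26); ℓ=10 even so k=9
k=0  a_k=13  p_k/q_k = 13/1
…
k=3  a_k=1  p_k/q_k = 41/3
k=4  a_k=3  p_k/q_k = 150/11
k=5  a_k=4  p_k/q_k = 641/47
k=6  a_k=3  p_k/q_k = 2073/152
k=7  a_k=1  p_k/q_k = 2714/199
k=8  a_k=1  p_k/q_k = 4787/351
k=9  a_k=1  p_k/q_k = 7501/550
fundamental: x₁=7501, y₁=550  (since 56265001 − 186·302500 = 1)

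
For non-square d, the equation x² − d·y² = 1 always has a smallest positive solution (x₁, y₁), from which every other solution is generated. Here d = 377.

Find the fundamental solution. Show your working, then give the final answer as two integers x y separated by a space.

233 12

[19; 2,2,2,38] for √377; ℓ=4 ⇒ convergent index 3
a_0=19:  p_0=19·1+0=19,  q_0=19·0+1=1
…
a_2=2:  p_2=2·39+19=97,  q_2=2·2+1=5
a_3=2:  p_3=2·97+39=233,  q_3=2·5+2=12
→ (233, 12).  Check: 233²=54289, 377·12²=54288, difference 1.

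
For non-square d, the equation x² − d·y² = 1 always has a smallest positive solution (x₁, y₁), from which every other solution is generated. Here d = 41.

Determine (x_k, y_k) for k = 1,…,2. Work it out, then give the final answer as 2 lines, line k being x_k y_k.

d=41: √d = [6; 2,2,12] (ℓ=3, odd), read p_5/q_5
k=0  a_k=6  p_k/q_k = 6/1
…
k=4  a_k=2  p_k/q_k = 826/129
k=5  a_k=2  p_k/q_k = 2049/320
fundamental: x₁=2049, y₁=320  (since 4198401 − 41·102400 = 1)
(x_2, y_2) = (2049·2049 + 41·320·320, 2049·320 + 320·2049) = (8396801, 1311360)

2049 320
8396801 1311360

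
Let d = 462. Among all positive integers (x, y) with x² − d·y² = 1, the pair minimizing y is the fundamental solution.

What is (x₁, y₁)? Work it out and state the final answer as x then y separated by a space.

43 2

d=462: √d = [21; 2,42] (ℓ=2, even), read p_1/q_1
k=0  a_k=21  p_k/q_k = 21/1
k=1  a_k=2  p_k/q_k = 43/2
→ (43, 2).  Check: 43²=1849, 462·2²=1848, difference 1.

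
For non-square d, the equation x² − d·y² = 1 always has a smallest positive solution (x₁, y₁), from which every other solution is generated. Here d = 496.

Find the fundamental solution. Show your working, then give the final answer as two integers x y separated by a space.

4620799 207480

[22; 3,1,2,4,1,…,1,3,44] for √496; ℓ=16 ⇒ convergent index 15
i=0: a=22 ⇒ p=22, q=1
…
i=2: a=1 ⇒ p=89, q=4
…
i=4: a=4 ⇒ p=1069, q=48
…
i=6: a=1 ⇒ p=2383, q=107
i=7: a=2 ⇒ p=6080, q=273
…
i=9: a=2 ⇒ p=35166, q=1579
i=10: a=1 ⇒ p=49709, q=2232
…
i=12: a=4 ⇒ p=389209, q=17476
…
i=14: a=1 ⇒ p=1252502, q=56239
i=15: a=3 ⇒ p=4620799, q=207480
→ (4620799, 207480).  Check: 4620799²=21351783398401, 496·207480²=21351783398400, difference 1.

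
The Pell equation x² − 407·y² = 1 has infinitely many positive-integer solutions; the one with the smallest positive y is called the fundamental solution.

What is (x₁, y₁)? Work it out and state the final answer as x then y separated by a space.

2663 132

√407 → a₀=20, period (5,1,2,1,5,40); ℓ=6 even so k=5
k=0  a_k=20  p_k/q_k = 20/1
k=1  a_k=5  p_k/q_k = 101/5
k=2  a_k=1  p_k/q_k = 121/6
…
k=4  a_k=1  p_k/q_k = 464/23
k=5  a_k=5  p_k/q_k = 2663/132
fundamental: x₁=2663, y₁=132  (since 7091569 − 407·17424 = 1)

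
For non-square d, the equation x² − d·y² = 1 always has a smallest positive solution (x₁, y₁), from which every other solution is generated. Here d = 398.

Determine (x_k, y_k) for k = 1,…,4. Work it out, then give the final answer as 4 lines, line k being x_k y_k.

399 20
318401 15960
254083599 12736060
202758393601 10163359920

√398 → a₀=19, period (1,18,1,38); ℓ=4 even so k=3
step 0: (19, 1)  from 19·(1,0) + (0,1)
…
step 2: (379, 19)  from 18·(20,1) + (19,1)
step 3: (399, 20)  from 1·(379,19) + (20,1)
(x₁, y₁) = (399, 20);  399² − 398·20² = 1 ✓
n=2: (399,20)∘(399,20) = (399·399+398·20·20, 399·20+20·399) = (318401,15960)
n=3: (318401,15960)∘(399,20) = (399·318401+398·20·15960, 399·15960+20·318401) = (254083599,12736060)
n=4: (254083599,12736060)∘(399,20) = (399·254083599+398·20·12736060, 399·12736060+20·254083599) = (202758393601,10163359920)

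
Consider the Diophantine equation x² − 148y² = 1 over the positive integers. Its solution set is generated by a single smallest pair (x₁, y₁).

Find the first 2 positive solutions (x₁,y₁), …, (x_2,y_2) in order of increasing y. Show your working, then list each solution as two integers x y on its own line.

73 6
10657 876

√148 = [12; 6,24, …], period ℓ=2 (even) → k=1
a_0=12:  p_0=12·1+0=12,  q_0=12·0+1=1
a_1=6:  p_1=6·12+1=73,  q_1=6·1+0=6
(x₁, y₁) = (73, 6);  73² − 148·6² = 1 ✓
(73+6√148)^2 = 10657 + 876√148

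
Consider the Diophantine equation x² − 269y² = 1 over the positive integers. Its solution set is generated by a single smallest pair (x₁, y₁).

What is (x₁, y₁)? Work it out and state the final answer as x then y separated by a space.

13449 820

√269 = [16; 2,2,32, …], period ℓ=3 (odd) → k=5
a_0=16:  p_0=16·1+0=16,  q_0=16·0+1=1
…
a_2=2:  p_2=2·33+16=82,  q_2=2·2+1=5
a_3=32:  p_3=32·82+33=2657,  q_3=32·5+2=162
a_4=2:  p_4=2·2657+82=5396,  q_4=2·162+5=329
a_5=2:  p_5=2·5396+2657=13449,  q_5=2·329+162=820
(x₁, y₁) = (13449, 820);  13449² − 269·820² = 1 ✓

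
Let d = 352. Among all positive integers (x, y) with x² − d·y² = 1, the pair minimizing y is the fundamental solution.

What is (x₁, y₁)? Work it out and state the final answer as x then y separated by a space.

d=352: √d = [18; 1,3,5,9,5,3,1,36] (ℓ=8, even), read p_7/q_7
k=0  a_k=18  p_k/q_k = 18/1
…
k=6  a_k=3  p_k/q_k = 59118/3151
k=7  a_k=1  p_k/q_k = 77617/4137
(x₁, y₁) = (77617, 4137);  77617² − 352·4137² = 1 ✓

77617 4137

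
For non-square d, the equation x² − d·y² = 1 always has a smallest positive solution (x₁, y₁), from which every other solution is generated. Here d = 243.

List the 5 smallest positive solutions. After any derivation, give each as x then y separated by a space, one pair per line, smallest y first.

70226 4505
9863382151 632736260
1385331749802026 88869073185015
194572614913330773601 12481839066348990520
27328112908421802064005626 1753099260457979343330025

√243 = [15; 1,1,2,3,15,3,2,1,1,30, …], period ℓ=10 (even) → k=9
k=0  a_k=15  p_k/q_k = 15/1
k=1  a_k=1  p_k/q_k = 16/1
k=2  a_k=1  p_k/q_k = 31/2
…
k=5  a_k=15  p_k/q_k = 4053/260
…
k=7  a_k=2  p_k/q_k = 28901/1854
k=8  a_k=1  p_k/q_k = 41325/2651
k=9  a_k=1  p_k/q_k = 70226/4505
(x₁, y₁) = (70226, 4505);  70226² − 243·4505² = 1 ✓
n=2: (70226,4505)∘(70226,4505) = (70226·70226+243·4505·4505, 70226·4505+4505·70226) = (9863382151,632736260)
n=3: (9863382151,632736260)∘(70226,4505) = (70226·9863382151+243·4505·632736260, 70226·632736260+4505·9863382151) = (1385331749802026,88869073185015)
n=4: (1385331749802026,88869073185015)∘(70226,4505) = (70226·1385331749802026+243·4505·88869073185015, 70226·88869073185015+4505·1385331749802026) = (194572614913330773601,12481839066348990520)
n=5: (194572614913330773601,12481839066348990520)∘(70226,4505) = (70226·194572614913330773601+243·4505·12481839066348990520, 70226·12481839066348990520+4505·194572614913330773601) = (27328112908421802064005626,1753099260457979343330025)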